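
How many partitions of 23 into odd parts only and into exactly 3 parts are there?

14

They are:
21 + 1 + 1
19 + 3 + 1
17 + 5 + 1
17 + 3 + 3
15 + 7 + 1
15 + 5 + 3
13 + 9 + 1
13 + 7 + 3
13 + 5 + 5
11 + 11 + 1
11 + 9 + 3
11 + 7 + 5
9 + 9 + 5
9 + 7 + 7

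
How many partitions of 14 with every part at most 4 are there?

47

A partial list (first 12 by largest part):
4+4+4+2
4+4+4+1+1
4+4+3+3
4+4+3+2+1
4+4+3+1+1+1
4+4+2+2+2
4+4+2+2+1+1
4+4+2+1+1+1+1
4+4+1+1+1+1+1+1
4+3+3+3+1
4+3+3+2+2
4+3+3+2+1+1
…and 35 more, for 47 total.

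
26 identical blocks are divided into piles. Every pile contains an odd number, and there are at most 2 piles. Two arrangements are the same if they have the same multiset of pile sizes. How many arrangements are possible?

7

Listing the qualifying partitions of 26:
25,1
23,3
21,5
19,7
17,9
15,11
13,13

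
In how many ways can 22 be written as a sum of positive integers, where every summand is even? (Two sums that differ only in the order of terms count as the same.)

56

There are too many to list fully; the first 12 (by largest part) are:
22
20, 2
18, 4
18, 2, 2
16, 6
16, 4, 2
16, 2, 2, 2
14, 8
14, 6, 2
14, 4, 4
14, 4, 2, 2
14, 2, 2, 2, 2
…and 44 more, for 56 total.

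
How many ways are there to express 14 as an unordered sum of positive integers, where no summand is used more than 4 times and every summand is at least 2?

There are too many to list fully; the first 12 (by largest part) are:
14
2 + 12
3 + 11
4 + 10
2 + 2 + 10
5 + 9
2 + 3 + 9
6 + 8
2 + 4 + 8
3 + 3 + 8
2 + 2 + 2 + 8
7 + 7
…and 20 more, for 32 total.

32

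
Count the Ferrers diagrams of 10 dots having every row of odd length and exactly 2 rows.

3

The partitions of 10 that satisfy the conditions:
9,1
7,3
5,5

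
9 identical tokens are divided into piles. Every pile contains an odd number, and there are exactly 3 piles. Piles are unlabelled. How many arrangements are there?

3

They are:
1, 1, 7
1, 3, 5
3, 3, 3
That's 3 in total.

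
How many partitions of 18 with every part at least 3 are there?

33

A partial list (first 12 by largest part):
18
15, 3
14, 4
13, 5
12, 6
12, 3, 3
11, 7
11, 4, 3
10, 8
10, 5, 3
10, 4, 4
9, 9
…and 21 more, for 33 total.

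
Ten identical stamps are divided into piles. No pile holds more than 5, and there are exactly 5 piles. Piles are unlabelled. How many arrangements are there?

They are:
1 + 1 + 1 + 2 + 5
1 + 1 + 1 + 3 + 4
1 + 1 + 2 + 2 + 4
1 + 1 + 2 + 3 + 3
1 + 2 + 2 + 2 + 3
2 + 2 + 2 + 2 + 2

6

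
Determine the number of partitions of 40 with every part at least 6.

A full systematic count gives 167.

167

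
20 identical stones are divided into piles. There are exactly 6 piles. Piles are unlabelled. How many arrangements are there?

Direct enumeration gives 90 partitions.

90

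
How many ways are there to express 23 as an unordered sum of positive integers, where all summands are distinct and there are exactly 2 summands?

Listing the qualifying partitions of 23:
22, 1
21, 2
20, 3
19, 4
18, 5
17, 6
16, 7
15, 8
14, 9
13, 10
12, 11

11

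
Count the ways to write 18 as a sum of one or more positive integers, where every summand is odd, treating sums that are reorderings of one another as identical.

There are too many to list fully; the first 12 (by largest part) are:
17,1
15,3
15,1,1,1
13,5
13,3,1,1
13,1,1,1,1,1
11,7
11,5,1,1
11,3,3,1
11,3,1,1,1,1
11,1,1,1,1,1,1,1
9,9
…and 34 more, for 46 total.

46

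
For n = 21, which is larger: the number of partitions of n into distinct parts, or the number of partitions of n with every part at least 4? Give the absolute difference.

Partitions of 21 into distinct parts: 76.
Partitions of 21 with every part at least 4: 27.
|76 − 27| = 49.

49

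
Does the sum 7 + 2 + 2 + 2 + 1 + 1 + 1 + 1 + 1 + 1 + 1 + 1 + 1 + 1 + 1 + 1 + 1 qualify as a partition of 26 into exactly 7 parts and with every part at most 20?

The parts sum to 26, and the condition 'there are exactly 7 summands' is violated.

No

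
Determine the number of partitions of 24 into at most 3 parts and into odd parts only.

Listing the qualifying partitions of 24:
23,1
21,3
19,5
17,7
15,9
13,11
That's 6 in total.

6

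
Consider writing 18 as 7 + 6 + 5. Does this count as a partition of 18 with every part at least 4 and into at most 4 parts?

Yes

The parts sum to 18, and the condition 'every summand is at least 4' holds; the condition 'there are at most 4 summands' holds.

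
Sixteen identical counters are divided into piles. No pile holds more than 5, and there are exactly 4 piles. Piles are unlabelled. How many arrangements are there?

5

Enumerating:
5 + 5 + 5 + 1
5 + 5 + 4 + 2
5 + 5 + 3 + 3
5 + 4 + 4 + 3
4 + 4 + 4 + 4
That's 5 in total.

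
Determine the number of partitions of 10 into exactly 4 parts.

9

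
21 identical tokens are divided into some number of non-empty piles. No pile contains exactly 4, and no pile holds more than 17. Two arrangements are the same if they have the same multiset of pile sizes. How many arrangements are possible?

Direct enumeration gives 488 partitions.

488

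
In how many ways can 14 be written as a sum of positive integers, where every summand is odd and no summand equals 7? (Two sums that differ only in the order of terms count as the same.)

Enumerating:
13, 1
11, 3
11, 1, 1, 1
9, 5
9, 3, 1, 1
9, 1, 1, 1, 1, 1
5, 5, 3, 1
5, 5, 1, 1, 1, 1
5, 3, 3, 3
5, 3, 3, 1, 1, 1
5, 3, 1, 1, 1, 1, 1, 1
5, 1, 1, 1, 1, 1, 1, 1, 1, 1
3, 3, 3, 3, 1, 1
3, 3, 3, 1, 1, 1, 1, 1
3, 3, 1, 1, 1, 1, 1, 1, 1, 1
3, 1, 1, 1, 1, 1, 1, 1, 1, 1, 1, 1
1, 1, 1, 1, 1, 1, 1, 1, 1, 1, 1, 1, 1, 1
Counting gives 17.

17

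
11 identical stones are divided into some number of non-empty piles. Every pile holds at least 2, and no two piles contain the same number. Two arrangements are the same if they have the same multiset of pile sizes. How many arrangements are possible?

7

The partitions of 11 that satisfy the conditions:
11
9 + 2
8 + 3
7 + 4
6 + 5
6 + 3 + 2
5 + 4 + 2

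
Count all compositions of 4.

8

There are 3 gaps and each independently is a cut or not, giving 2^3 = 8.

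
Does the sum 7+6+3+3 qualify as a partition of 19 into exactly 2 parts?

No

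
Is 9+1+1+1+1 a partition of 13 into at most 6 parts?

The parts sum to 13, and the condition 'there are at most 6 summands' holds.

Yes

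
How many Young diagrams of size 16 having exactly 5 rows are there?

There are too many to list fully; the first 12 (by largest part) are:
12 + 1 + 1 + 1 + 1
11 + 2 + 1 + 1 + 1
10 + 3 + 1 + 1 + 1
10 + 2 + 2 + 1 + 1
9 + 4 + 1 + 1 + 1
9 + 3 + 2 + 1 + 1
9 + 2 + 2 + 2 + 1
8 + 5 + 1 + 1 + 1
8 + 4 + 2 + 1 + 1
8 + 3 + 3 + 1 + 1
8 + 3 + 2 + 2 + 1
8 + 2 + 2 + 2 + 2
…and 25 more, for 37 total.

37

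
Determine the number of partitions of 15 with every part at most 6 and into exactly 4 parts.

They are:
6,6,2,1
6,5,3,1
6,5,2,2
6,4,4,1
6,4,3,2
6,3,3,3
5,5,4,1
5,5,3,2
5,4,4,2
5,4,3,3
4,4,4,3

11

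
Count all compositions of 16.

32768

Each of the 15 gaps between 16 units is either a break or not: 2^15 = 32768.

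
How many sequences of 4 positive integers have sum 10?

84

By stars and bars with positive parts, the count is C(9,3) = 84.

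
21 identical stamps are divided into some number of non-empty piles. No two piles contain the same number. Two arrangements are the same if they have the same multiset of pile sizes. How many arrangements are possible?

Direct enumeration gives 76 partitions.

76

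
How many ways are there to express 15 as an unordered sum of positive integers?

176

There are 176 such partitions.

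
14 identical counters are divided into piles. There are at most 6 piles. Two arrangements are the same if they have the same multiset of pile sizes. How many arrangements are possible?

Direct enumeration gives 90 partitions.

90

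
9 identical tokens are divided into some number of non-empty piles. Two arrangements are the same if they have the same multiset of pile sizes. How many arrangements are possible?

30

There are too many to list fully; the first 12 (by largest part) are:
9
8,1
7,2
7,1,1
6,3
6,2,1
6,1,1,1
5,4
5,3,1
5,2,2
5,2,1,1
5,1,1,1,1
…and 18 more, for 30 total.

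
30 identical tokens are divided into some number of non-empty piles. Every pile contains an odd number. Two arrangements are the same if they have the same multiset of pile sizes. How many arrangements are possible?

296

Direct enumeration gives 296 partitions.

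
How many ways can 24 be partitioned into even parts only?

77

Systematic enumeration (by largest part, then next-largest, …) yields 77.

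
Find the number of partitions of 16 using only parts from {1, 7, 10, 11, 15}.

6

They are:
15 + 1
11 + 1 + 1 + 1 + 1 + 1
10 + 1 + 1 + 1 + 1 + 1 + 1
7 + 7 + 1 + 1
7 + 1 + 1 + 1 + 1 + 1 + 1 + 1 + 1 + 1
1 + 1 + 1 + 1 + 1 + 1 + 1 + 1 + 1 + 1 + 1 + 1 + 1 + 1 + 1 + 1
That's 6 in total.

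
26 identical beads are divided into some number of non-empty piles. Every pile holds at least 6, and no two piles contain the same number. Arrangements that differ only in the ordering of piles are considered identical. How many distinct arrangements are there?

Listing the qualifying partitions of 26:
26
20, 6
19, 7
18, 8
17, 9
16, 10
15, 11
14, 12
13, 7, 6
12, 8, 6
11, 9, 6
11, 8, 7
10, 9, 7
That's 13 in total.

13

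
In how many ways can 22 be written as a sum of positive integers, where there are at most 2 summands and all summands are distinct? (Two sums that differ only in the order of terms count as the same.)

11

They are:
22
21, 1
20, 2
19, 3
18, 4
17, 5
16, 6
15, 7
14, 8
13, 9
12, 10
That's 11 in total.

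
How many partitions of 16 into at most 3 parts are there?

A partial list (first 12 by largest part):
16
1,15
2,14
1,1,14
3,13
1,2,13
4,12
1,3,12
2,2,12
5,11
1,4,11
2,3,11
…and 18 more, for 30 total.

30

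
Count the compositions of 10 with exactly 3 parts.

36

Equivalently, choose which 2 of the 9 gaps become plus signs: C(9,2) = 36.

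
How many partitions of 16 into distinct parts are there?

32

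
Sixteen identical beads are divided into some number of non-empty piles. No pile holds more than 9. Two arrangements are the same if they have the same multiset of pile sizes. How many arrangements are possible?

201

There are 201 such partitions.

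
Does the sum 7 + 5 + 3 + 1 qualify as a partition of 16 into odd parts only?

The parts sum to 16, and the condition 'every summand is odd' holds.

Yes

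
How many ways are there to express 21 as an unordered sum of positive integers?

Counting exhaustively, 792 partitions satisfy the conditions.

792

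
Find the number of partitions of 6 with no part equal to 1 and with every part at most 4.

They are:
4,2
3,3
2,2,2

3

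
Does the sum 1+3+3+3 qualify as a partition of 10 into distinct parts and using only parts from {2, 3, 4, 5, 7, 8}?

The parts sum to 10, and the condition 'all summands are distinct' is violated.

No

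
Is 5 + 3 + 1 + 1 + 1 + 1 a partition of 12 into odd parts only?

The parts sum to 12, and the condition 'every summand is odd' holds.

Yes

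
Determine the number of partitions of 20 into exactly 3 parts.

33

There are too many to list fully; the first 12 (by largest part) are:
18+1+1
17+2+1
16+3+1
16+2+2
15+4+1
15+3+2
14+5+1
14+4+2
14+3+3
13+6+1
13+5+2
13+4+3
…and 21 more, for 33 total.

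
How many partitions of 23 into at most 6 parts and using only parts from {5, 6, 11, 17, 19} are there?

The partitions of 23 that satisfy the conditions:
6+17
6+6+11
5+6+6+6

3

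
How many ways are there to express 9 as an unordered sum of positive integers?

30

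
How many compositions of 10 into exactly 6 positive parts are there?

A composition of 10 into 6 positive parts is chosen by placing 5 dividers among the 9 gaps between 10 units: C(9,5) = 126.

126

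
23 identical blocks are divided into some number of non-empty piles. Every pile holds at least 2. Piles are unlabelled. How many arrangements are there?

Counting exhaustively, 253 partitions satisfy the conditions.

253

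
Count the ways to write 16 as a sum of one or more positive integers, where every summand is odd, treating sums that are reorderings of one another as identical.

32

A partial list (first 12 by largest part):
1, 15
3, 13
1, 1, 1, 13
5, 11
1, 1, 3, 11
1, 1, 1, 1, 1, 11
7, 9
1, 1, 5, 9
1, 3, 3, 9
1, 1, 1, 1, 3, 9
1, 1, 1, 1, 1, 1, 1, 9
1, 1, 7, 7
…and 20 more, for 32 total.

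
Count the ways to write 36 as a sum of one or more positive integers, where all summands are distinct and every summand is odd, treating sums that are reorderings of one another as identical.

33

A partial list (first 12 by largest part):
35,1
33,3
31,5
29,7
27,9
27,5,3,1
25,11
25,7,3,1
23,13
23,9,3,1
23,7,5,1
21,15
…and 21 more, for 33 total.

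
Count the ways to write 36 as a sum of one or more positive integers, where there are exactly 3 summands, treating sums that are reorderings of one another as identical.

Enumerating by decreasing first part gives 108 partitions in all.

108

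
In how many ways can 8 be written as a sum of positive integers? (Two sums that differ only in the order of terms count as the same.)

Listing the qualifying partitions of 8:
8
7 + 1
6 + 2
6 + 1 + 1
5 + 3
5 + 2 + 1
5 + 1 + 1 + 1
4 + 4
4 + 3 + 1
4 + 2 + 2
4 + 2 + 1 + 1
4 + 1 + 1 + 1 + 1
3 + 3 + 2
3 + 3 + 1 + 1
3 + 2 + 2 + 1
3 + 2 + 1 + 1 + 1
3 + 1 + 1 + 1 + 1 + 1
2 + 2 + 2 + 2
2 + 2 + 2 + 1 + 1
2 + 2 + 1 + 1 + 1 + 1
2 + 1 + 1 + 1 + 1 + 1 + 1
1 + 1 + 1 + 1 + 1 + 1 + 1 + 1

22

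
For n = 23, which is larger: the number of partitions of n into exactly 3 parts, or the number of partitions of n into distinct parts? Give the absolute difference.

60

Partitions of 23 into exactly 3 parts: 44.
Partitions of 23 into distinct parts: 104.
|44 − 104| = 60.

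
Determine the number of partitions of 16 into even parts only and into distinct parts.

6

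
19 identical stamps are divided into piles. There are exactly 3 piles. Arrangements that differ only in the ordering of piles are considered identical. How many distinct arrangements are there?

30

A partial list (first 12 by largest part):
17+1+1
16+2+1
15+3+1
15+2+2
14+4+1
14+3+2
13+5+1
13+4+2
13+3+3
12+6+1
12+5+2
12+4+3
…and 18 more, for 30 total.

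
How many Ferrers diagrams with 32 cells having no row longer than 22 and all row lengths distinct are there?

357

Systematic enumeration (by largest part, then next-largest, …) yields 357.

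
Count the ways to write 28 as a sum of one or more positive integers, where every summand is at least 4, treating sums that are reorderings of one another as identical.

100

A full systematic count gives 100.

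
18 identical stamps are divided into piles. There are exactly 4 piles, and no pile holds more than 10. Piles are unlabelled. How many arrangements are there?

36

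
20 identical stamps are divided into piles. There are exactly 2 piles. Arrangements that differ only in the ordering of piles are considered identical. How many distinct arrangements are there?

10

They are:
19,1
18,2
17,3
16,4
15,5
14,6
13,7
12,8
11,9
10,10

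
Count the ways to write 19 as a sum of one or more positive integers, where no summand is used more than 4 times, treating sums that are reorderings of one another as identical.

Enumerating by decreasing first part gives 325 partitions in all.

325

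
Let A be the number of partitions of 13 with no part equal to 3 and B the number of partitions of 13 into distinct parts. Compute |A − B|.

41

Partitions of 13 with no part equal to 3: 59.
Partitions of 13 into distinct parts: 18.
|59 − 18| = 41.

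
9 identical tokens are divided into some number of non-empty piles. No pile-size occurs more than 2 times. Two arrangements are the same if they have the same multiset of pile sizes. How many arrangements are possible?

16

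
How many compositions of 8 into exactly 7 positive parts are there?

Place 6 bars in the 7 internal gaps of a row of 8 dots: C(7,6) = 7.

7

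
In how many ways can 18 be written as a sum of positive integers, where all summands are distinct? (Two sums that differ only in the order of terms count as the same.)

46

A partial list (first 12 by largest part):
18
1,17
2,16
3,15
1,2,15
4,14
1,3,14
5,13
1,4,13
2,3,13
6,12
1,5,12
…and 34 more, for 46 total.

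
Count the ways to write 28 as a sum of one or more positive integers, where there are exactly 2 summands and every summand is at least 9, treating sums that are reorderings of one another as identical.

6

They are:
19,9
18,10
17,11
16,12
15,13
14,14
That's 6 in total.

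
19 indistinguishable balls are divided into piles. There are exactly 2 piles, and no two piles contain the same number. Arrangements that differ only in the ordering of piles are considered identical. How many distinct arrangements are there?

9

They are:
18 + 1
17 + 2
16 + 3
15 + 4
14 + 5
13 + 6
12 + 7
11 + 8
10 + 9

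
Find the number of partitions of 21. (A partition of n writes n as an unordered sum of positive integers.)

792

There are 792 such partitions.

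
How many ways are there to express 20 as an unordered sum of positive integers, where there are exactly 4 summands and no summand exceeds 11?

There are too many to list fully; the first 12 (by largest part) are:
11+7+1+1
11+6+2+1
11+5+3+1
11+5+2+2
11+4+4+1
11+4+3+2
11+3+3+3
10+8+1+1
10+7+2+1
10+6+3+1
10+6+2+2
10+5+4+1
…and 36 more, for 48 total.

48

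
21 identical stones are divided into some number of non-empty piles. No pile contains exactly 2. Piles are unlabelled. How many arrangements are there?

302

Enumerating by decreasing first part gives 302 partitions in all.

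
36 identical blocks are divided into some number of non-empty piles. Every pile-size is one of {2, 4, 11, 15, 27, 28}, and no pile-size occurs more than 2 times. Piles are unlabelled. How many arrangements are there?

4

Enumerating:
28, 4, 4
28, 4, 2, 2
15, 15, 4, 2
15, 11, 4, 4, 2
Counting gives 4.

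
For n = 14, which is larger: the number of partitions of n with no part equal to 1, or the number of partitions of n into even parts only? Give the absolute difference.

19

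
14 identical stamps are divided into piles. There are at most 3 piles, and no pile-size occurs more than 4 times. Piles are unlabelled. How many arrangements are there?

24

The partitions of 14 that satisfy the conditions:
14
13,1
12,2
12,1,1
11,3
11,2,1
10,4
10,3,1
10,2,2
9,5
9,4,1
9,3,2
8,6
8,5,1
8,4,2
8,3,3
7,7
7,6,1
7,5,2
7,4,3
6,6,2
6,5,3
6,4,4
5,5,4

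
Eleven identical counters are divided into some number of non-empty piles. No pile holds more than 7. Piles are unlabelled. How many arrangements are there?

49

A partial list (first 12 by largest part):
7 + 4
7 + 3 + 1
7 + 2 + 2
7 + 2 + 1 + 1
7 + 1 + 1 + 1 + 1
6 + 5
6 + 4 + 1
6 + 3 + 2
6 + 3 + 1 + 1
6 + 2 + 2 + 1
6 + 2 + 1 + 1 + 1
6 + 1 + 1 + 1 + 1 + 1
…and 37 more, for 49 total.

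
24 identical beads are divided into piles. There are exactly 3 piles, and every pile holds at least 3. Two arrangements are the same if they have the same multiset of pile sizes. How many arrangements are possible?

There are too many to list fully; the first 12 (by largest part) are:
18+3+3
17+4+3
16+5+3
16+4+4
15+6+3
15+5+4
14+7+3
14+6+4
14+5+5
13+8+3
13+7+4
13+6+5
…and 15 more, for 27 total.

27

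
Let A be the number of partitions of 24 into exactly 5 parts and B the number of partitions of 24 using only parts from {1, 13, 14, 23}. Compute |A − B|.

160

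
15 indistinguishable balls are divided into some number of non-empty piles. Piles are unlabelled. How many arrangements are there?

Systematic enumeration (by largest part, then next-largest, …) yields 176.

176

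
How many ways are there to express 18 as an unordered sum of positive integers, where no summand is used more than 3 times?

208

Counting exhaustively, 208 partitions satisfy the conditions.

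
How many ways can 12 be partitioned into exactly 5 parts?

Enumerating:
8 + 1 + 1 + 1 + 1
7 + 2 + 1 + 1 + 1
6 + 3 + 1 + 1 + 1
6 + 2 + 2 + 1 + 1
5 + 4 + 1 + 1 + 1
5 + 3 + 2 + 1 + 1
5 + 2 + 2 + 2 + 1
4 + 4 + 2 + 1 + 1
4 + 3 + 3 + 1 + 1
4 + 3 + 2 + 2 + 1
4 + 2 + 2 + 2 + 2
3 + 3 + 3 + 2 + 1
3 + 3 + 2 + 2 + 2
That's 13 in total.

13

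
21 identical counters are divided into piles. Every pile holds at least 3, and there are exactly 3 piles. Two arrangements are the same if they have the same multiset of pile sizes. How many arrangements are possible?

19

Enumerating:
3 + 3 + 15
3 + 4 + 14
3 + 5 + 13
4 + 4 + 13
3 + 6 + 12
4 + 5 + 12
3 + 7 + 11
4 + 6 + 11
5 + 5 + 11
3 + 8 + 10
4 + 7 + 10
5 + 6 + 10
3 + 9 + 9
4 + 8 + 9
5 + 7 + 9
6 + 6 + 9
5 + 8 + 8
6 + 7 + 8
7 + 7 + 7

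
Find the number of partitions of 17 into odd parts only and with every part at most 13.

There are too many to list fully; the first 12 (by largest part) are:
13+3+1
13+1+1+1+1
11+5+1
11+3+3
11+3+1+1+1
11+1+1+1+1+1+1
9+7+1
9+5+3
9+5+1+1+1
9+3+3+1+1
9+3+1+1+1+1+1
9+1+1+1+1+1+1+1+1
…and 24 more, for 36 total.

36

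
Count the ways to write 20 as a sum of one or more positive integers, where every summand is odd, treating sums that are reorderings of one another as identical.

64

A partial list (first 12 by largest part):
19+1
17+3
17+1+1+1
15+5
15+3+1+1
15+1+1+1+1+1
13+7
13+5+1+1
13+3+3+1
13+3+1+1+1+1
13+1+1+1+1+1+1+1
11+9
…and 52 more, for 64 total.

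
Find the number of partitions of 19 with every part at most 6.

There are 235 such partitions.

235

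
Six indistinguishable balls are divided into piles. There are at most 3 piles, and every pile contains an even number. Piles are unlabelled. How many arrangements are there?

3

They are:
6
4,2
2,2,2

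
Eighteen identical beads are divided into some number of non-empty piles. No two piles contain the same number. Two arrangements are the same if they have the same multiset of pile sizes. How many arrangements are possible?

A partial list (first 12 by largest part):
18
17+1
16+2
15+3
15+2+1
14+4
14+3+1
13+5
13+4+1
13+3+2
12+6
12+5+1
…and 34 more, for 46 total.

46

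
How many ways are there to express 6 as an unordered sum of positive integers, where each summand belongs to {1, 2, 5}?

They are:
1+5
2+2+2
1+1+2+2
1+1+1+1+2
1+1+1+1+1+1
That's 5 in total.

5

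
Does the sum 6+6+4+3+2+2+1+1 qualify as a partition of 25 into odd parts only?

The parts sum to 25, and the condition 'every summand is odd' is violated.

No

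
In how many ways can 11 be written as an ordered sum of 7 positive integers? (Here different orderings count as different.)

210

A composition of 11 into 7 positive parts is chosen by placing 6 dividers among the 10 gaps between 11 units: C(10,6) = 210.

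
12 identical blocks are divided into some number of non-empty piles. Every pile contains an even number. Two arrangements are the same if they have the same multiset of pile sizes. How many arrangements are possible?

11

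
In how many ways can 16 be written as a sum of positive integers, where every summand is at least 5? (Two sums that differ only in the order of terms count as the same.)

6

Listing the qualifying partitions of 16:
16
11+5
10+6
9+7
8+8
6+5+5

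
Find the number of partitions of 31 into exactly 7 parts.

733

Enumerating by decreasing first part gives 733 partitions in all.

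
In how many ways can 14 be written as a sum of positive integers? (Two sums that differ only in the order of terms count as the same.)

135

There are 135 such partitions.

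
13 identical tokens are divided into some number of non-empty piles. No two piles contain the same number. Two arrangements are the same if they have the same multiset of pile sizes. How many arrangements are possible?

18

Listing the qualifying partitions of 13:
13
12 + 1
11 + 2
10 + 3
10 + 2 + 1
9 + 4
9 + 3 + 1
8 + 5
8 + 4 + 1
8 + 3 + 2
7 + 6
7 + 5 + 1
7 + 4 + 2
7 + 3 + 2 + 1
6 + 5 + 2
6 + 4 + 3
6 + 4 + 2 + 1
5 + 4 + 3 + 1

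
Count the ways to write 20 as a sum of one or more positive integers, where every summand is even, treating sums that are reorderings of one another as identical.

42

There are too many to list fully; the first 12 (by largest part) are:
20
18,2
16,4
16,2,2
14,6
14,4,2
14,2,2,2
12,8
12,6,2
12,4,4
12,4,2,2
12,2,2,2,2
…and 30 more, for 42 total.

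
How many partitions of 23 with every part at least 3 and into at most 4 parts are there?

61

A partial list (first 12 by largest part):
23
3 + 20
4 + 19
5 + 18
6 + 17
3 + 3 + 17
7 + 16
3 + 4 + 16
8 + 15
3 + 5 + 15
4 + 4 + 15
9 + 14
…and 49 more, for 61 total.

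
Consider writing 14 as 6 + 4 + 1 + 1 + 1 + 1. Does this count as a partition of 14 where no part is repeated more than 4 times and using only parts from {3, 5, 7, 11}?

The parts sum to 14, and the condition 'each summand belongs to {3, 5, 7, 11}' is violated.

No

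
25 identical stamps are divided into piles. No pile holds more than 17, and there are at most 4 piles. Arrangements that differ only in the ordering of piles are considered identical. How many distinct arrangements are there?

A full systematic count gives 154.

154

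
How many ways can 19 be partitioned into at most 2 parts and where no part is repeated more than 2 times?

10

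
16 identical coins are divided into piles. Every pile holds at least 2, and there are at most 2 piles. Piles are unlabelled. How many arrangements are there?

8

Enumerating:
16
14, 2
13, 3
12, 4
11, 5
10, 6
9, 7
8, 8
Counting gives 8.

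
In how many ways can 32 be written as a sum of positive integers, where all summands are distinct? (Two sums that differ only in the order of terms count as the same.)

Enumerating by decreasing first part gives 390 partitions in all.

390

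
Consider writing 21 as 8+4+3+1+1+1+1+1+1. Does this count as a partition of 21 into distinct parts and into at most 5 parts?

The parts sum to 21, and the condition 'all summands are distinct' is violated.

No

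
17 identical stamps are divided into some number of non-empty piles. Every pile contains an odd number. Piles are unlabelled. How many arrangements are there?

38

There are too many to list fully; the first 12 (by largest part) are:
17
1 + 1 + 15
1 + 3 + 13
1 + 1 + 1 + 1 + 13
1 + 5 + 11
3 + 3 + 11
1 + 1 + 1 + 3 + 11
1 + 1 + 1 + 1 + 1 + 1 + 11
1 + 7 + 9
3 + 5 + 9
1 + 1 + 1 + 5 + 9
1 + 1 + 3 + 3 + 9
…and 26 more, for 38 total.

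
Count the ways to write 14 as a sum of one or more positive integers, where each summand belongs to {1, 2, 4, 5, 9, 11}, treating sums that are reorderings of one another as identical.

40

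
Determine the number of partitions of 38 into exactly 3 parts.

Enumerating by decreasing first part gives 120 partitions in all.

120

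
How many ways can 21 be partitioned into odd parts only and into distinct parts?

8

The partitions of 21 that satisfy the conditions:
21
17, 3, 1
15, 5, 1
13, 7, 1
13, 5, 3
11, 9, 1
11, 7, 3
9, 7, 5
Counting gives 8.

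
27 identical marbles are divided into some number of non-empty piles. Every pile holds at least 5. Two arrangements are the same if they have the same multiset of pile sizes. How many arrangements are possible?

42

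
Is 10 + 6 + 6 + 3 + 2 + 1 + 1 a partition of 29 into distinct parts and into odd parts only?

The parts sum to 29, and the condition 'all summands are distinct' is violated.

No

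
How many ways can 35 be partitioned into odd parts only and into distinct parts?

There are too many to list fully; the first 12 (by largest part) are:
35
1, 3, 31
1, 5, 29
1, 7, 27
3, 5, 27
1, 9, 25
3, 7, 25
1, 11, 23
3, 9, 23
5, 7, 23
1, 13, 21
3, 11, 21
…and 17 more, for 29 total.

29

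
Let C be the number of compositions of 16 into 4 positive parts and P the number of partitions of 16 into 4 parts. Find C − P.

421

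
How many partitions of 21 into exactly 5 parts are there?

A full systematic count gives 101.

101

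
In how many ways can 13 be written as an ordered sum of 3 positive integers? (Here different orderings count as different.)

66

Place 2 bars in the 12 internal gaps of a row of 13 dots: C(12,2) = 66.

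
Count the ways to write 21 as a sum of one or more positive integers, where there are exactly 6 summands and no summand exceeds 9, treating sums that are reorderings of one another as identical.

Direct enumeration gives 81 partitions.

81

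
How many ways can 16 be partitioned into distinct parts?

There are too many to list fully; the first 12 (by largest part) are:
16
1, 15
2, 14
3, 13
1, 2, 13
4, 12
1, 3, 12
5, 11
1, 4, 11
2, 3, 11
6, 10
1, 5, 10
…and 20 more, for 32 total.

32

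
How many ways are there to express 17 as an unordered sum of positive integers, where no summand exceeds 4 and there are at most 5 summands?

3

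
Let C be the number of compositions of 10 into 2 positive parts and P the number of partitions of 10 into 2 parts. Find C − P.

Ordered (compositions into 2 parts): C(9,1) = 9.
Unordered (partitions into 2 parts): 5.
Difference: 9 − 5 = 4.

4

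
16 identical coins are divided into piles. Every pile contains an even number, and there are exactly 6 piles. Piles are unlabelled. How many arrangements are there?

2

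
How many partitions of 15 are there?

Direct enumeration gives 176 partitions.

176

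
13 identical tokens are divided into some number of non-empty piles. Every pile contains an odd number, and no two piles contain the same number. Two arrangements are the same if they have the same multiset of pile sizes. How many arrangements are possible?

3

They are:
13
9, 3, 1
7, 5, 1
That's 3 in total.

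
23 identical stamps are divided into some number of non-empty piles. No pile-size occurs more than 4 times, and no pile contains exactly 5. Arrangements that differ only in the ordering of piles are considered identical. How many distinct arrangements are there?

507

Systematic enumeration (by largest part, then next-largest, …) yields 507.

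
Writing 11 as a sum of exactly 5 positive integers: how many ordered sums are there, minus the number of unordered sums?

Ordered (compositions into 5 parts): C(10,4) = 210.
Partitions of 11 into exactly 5 parts: 10.
Difference: 210 − 10 = 200.

200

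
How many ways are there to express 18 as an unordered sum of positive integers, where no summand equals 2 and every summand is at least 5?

9

Enumerating:
18
13 + 5
12 + 6
11 + 7
10 + 8
9 + 9
8 + 5 + 5
7 + 6 + 5
6 + 6 + 6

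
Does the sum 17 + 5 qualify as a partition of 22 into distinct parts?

The parts sum to 22, and the condition 'all summands are distinct' holds.

Yes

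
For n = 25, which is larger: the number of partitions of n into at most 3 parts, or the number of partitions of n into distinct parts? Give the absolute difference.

77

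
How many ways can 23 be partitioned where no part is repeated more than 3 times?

Systematic enumeration (by largest part, then next-largest, …) yields 592.

592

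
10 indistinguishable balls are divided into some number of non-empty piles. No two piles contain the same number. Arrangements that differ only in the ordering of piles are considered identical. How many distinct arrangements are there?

The partitions of 10 that satisfy the conditions:
10
9+1
8+2
7+3
7+2+1
6+4
6+3+1
5+4+1
5+3+2
4+3+2+1
That's 10 in total.

10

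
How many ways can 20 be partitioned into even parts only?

A partial list (first 12 by largest part):
20
18+2
16+4
16+2+2
14+6
14+4+2
14+2+2+2
12+8
12+6+2
12+4+4
12+4+2+2
12+2+2+2+2
…and 30 more, for 42 total.

42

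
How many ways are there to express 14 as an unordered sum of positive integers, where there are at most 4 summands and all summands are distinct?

22

They are:
14
13,1
12,2
11,3
11,2,1
10,4
10,3,1
9,5
9,4,1
9,3,2
8,6
8,5,1
8,4,2
8,3,2,1
7,6,1
7,5,2
7,4,3
7,4,2,1
6,5,3
6,5,2,1
6,4,3,1
5,4,3,2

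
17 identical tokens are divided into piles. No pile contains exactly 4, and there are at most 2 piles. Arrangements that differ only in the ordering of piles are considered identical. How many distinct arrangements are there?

Enumerating:
17
16,1
15,2
14,3
12,5
11,6
10,7
9,8

8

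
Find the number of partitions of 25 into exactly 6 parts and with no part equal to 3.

Systematic enumeration (by largest part, then next-largest, …) yields 116.

116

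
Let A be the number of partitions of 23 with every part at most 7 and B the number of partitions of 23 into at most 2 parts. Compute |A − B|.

Partitions of 23 with every part at most 7: 618.
Partitions of 23 into at most 2 parts: 12.
|618 − 12| = 606.

606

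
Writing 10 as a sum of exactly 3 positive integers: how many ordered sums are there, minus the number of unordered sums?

28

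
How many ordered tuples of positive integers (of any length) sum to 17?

There are 16 gaps and each independently is a cut or not, giving 2^16 = 65536.

65536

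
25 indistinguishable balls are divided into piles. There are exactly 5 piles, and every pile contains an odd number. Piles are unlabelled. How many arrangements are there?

30

A partial list (first 12 by largest part):
1+1+1+1+21
1+1+1+3+19
1+1+1+5+17
1+1+3+3+17
1+1+1+7+15
1+1+3+5+15
1+3+3+3+15
1+1+1+9+13
1+1+3+7+13
1+1+5+5+13
1+3+3+5+13
3+3+3+3+13
…and 18 more, for 30 total.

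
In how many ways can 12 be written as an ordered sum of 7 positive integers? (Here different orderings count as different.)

Place 6 bars in the 11 internal gaps of a row of 12 dots: C(11,6) = 462.

462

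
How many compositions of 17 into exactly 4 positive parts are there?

By stars and bars with positive parts, the count is C(16,3) = 560.

560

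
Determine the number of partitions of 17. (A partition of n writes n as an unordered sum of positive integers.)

Direct enumeration gives 297 partitions.

297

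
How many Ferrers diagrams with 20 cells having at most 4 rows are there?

A full systematic count gives 108.

108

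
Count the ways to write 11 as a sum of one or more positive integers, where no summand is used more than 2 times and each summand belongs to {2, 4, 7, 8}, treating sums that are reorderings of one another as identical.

They are:
7+4
7+2+2

2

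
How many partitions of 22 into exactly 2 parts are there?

11

The partitions of 22 that satisfy the conditions:
21, 1
20, 2
19, 3
18, 4
17, 5
16, 6
15, 7
14, 8
13, 9
12, 10
11, 11
That's 11 in total.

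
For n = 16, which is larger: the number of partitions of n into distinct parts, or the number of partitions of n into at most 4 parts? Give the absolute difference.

Partitions of 16 into distinct parts: 32.
Partitions of 16 into at most 4 parts: 64.
|32 − 64| = 32.

32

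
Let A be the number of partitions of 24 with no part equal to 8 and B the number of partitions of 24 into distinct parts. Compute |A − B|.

1222

Partitions of 24 with no part equal to 8: 1344.
Partitions of 24 into distinct parts: 122.
|1344 − 122| = 1222.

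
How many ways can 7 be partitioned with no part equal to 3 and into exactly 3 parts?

They are:
5 + 1 + 1
4 + 2 + 1

2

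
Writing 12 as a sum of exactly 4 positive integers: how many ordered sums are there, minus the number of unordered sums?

150

Compositions: C(11,3) = 165.
Partitions of 12 into exactly 4 parts: 15.
Difference: 165 − 15 = 150.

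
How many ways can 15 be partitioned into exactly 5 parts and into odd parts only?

7

The partitions of 15 that satisfy the conditions:
11,1,1,1,1
9,3,1,1,1
7,5,1,1,1
7,3,3,1,1
5,5,3,1,1
5,3,3,3,1
3,3,3,3,3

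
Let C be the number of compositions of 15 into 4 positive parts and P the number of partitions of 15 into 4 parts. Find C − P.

Compositions: C(14,3) = 364.
Partitions of 15 into exactly 4 parts: 27.
Difference: 364 − 27 = 337.

337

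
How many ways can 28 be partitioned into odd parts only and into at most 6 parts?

85

Enumerating by decreasing first part gives 85 partitions in all.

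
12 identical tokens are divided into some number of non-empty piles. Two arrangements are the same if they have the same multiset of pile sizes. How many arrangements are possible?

Enumerating by decreasing first part gives 77 partitions in all.

77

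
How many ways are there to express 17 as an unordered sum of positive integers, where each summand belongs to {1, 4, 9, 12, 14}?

11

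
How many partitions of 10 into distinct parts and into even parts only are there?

3

Listing the qualifying partitions of 10:
10
2+8
4+6
That's 3 in total.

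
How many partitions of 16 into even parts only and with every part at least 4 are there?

7

Enumerating:
16
12 + 4
10 + 6
8 + 8
8 + 4 + 4
6 + 6 + 4
4 + 4 + 4 + 4
That's 7 in total.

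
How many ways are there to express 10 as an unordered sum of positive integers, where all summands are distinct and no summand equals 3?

6

The partitions of 10 that satisfy the conditions:
10
9+1
8+2
7+2+1
6+4
5+4+1
Counting gives 6.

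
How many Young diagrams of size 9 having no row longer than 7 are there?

28

There are too many to list fully; the first 12 (by largest part) are:
7+2
7+1+1
6+3
6+2+1
6+1+1+1
5+4
5+3+1
5+2+2
5+2+1+1
5+1+1+1+1
4+4+1
4+3+2
…and 16 more, for 28 total.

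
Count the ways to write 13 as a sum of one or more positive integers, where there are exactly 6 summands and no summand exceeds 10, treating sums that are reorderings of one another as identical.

Listing the qualifying partitions of 13:
1, 1, 1, 1, 1, 8
1, 1, 1, 1, 2, 7
1, 1, 1, 1, 3, 6
1, 1, 1, 2, 2, 6
1, 1, 1, 1, 4, 5
1, 1, 1, 2, 3, 5
1, 1, 2, 2, 2, 5
1, 1, 1, 2, 4, 4
1, 1, 1, 3, 3, 4
1, 1, 2, 2, 3, 4
1, 2, 2, 2, 2, 4
1, 1, 2, 3, 3, 3
1, 2, 2, 2, 3, 3
2, 2, 2, 2, 2, 3
That's 14 in total.

14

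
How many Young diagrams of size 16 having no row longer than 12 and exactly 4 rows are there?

33

A partial list (first 12 by largest part):
12, 2, 1, 1
11, 3, 1, 1
11, 2, 2, 1
10, 4, 1, 1
10, 3, 2, 1
10, 2, 2, 2
9, 5, 1, 1
9, 4, 2, 1
9, 3, 3, 1
9, 3, 2, 2
8, 6, 1, 1
8, 5, 2, 1
…and 21 more, for 33 total.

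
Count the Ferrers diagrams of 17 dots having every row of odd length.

There are too many to list fully; the first 12 (by largest part) are:
17
15, 1, 1
13, 3, 1
13, 1, 1, 1, 1
11, 5, 1
11, 3, 3
11, 3, 1, 1, 1
11, 1, 1, 1, 1, 1, 1
9, 7, 1
9, 5, 3
9, 5, 1, 1, 1
9, 3, 3, 1, 1
…and 26 more, for 38 total.

38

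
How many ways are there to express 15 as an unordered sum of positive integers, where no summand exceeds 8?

146

Systematic enumeration (by largest part, then next-largest, …) yields 146.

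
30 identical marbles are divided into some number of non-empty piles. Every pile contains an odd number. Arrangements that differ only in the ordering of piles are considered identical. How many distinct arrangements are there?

296

Direct enumeration gives 296 partitions.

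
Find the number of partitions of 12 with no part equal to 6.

66

There are too many to list fully; the first 12 (by largest part) are:
12
11+1
10+2
10+1+1
9+3
9+2+1
9+1+1+1
8+4
8+3+1
8+2+2
8+2+1+1
8+1+1+1+1
…and 54 more, for 66 total.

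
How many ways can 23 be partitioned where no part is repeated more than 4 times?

769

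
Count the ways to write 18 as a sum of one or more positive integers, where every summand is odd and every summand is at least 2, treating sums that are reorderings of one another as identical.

The partitions of 18 that satisfy the conditions:
15 + 3
13 + 5
11 + 7
9 + 9
9 + 3 + 3 + 3
7 + 5 + 3 + 3
5 + 5 + 5 + 3
3 + 3 + 3 + 3 + 3 + 3

8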